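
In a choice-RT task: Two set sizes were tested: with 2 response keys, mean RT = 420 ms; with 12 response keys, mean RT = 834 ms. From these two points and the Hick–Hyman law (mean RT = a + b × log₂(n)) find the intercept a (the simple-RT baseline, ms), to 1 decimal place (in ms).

259.8 ms

b = (RT₂ − RT₁)/(log₂ n₂ − log₂ n₁) = (834 − 420)/(3.5850 − 1) = 160.157 ms/bit.
a = RT₁ − b·log₂ n₁ = 420 − 160.157 × 1 = 259.843 ms.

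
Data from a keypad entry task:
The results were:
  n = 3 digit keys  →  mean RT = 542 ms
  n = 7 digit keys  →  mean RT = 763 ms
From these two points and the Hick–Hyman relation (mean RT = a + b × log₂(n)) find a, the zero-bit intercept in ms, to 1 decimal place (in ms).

255.4 ms

b = (RT₂ − RT₁)/(log₂ n₂ − log₂ n₁) = (763 − 542)/(2.8074 − 1.5850) = 180.793 ms/bit.
Intercept: a = 542 − 180.793·log₂(3) = 255.450 ms.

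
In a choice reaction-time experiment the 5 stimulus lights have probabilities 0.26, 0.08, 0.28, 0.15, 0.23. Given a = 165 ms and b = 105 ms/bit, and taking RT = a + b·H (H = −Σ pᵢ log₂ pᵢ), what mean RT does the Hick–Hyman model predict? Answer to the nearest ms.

Entropy contributions −pᵢ log₂ pᵢ: 0.5053, 0.2915, 0.5142, 0.4105, 0.4877; sum H = 2.2092 bits.
RT = a + bH = 165 + 105·2.2092 = 396.97 ms.

397 ms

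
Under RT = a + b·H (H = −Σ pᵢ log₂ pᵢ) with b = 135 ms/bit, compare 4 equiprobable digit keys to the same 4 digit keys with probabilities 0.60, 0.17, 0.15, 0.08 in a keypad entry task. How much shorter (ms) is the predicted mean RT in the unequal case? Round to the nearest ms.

Equiprobable entropy H₀ = log₂ 4 = 2.0000 bits.
Skewed entropy H = −Σ pᵢ log₂ pᵢ = 1.5788 bits.
ΔRT = b·(H₀ − H) = 135 × 0.4212 = 56.86 ms.

57 ms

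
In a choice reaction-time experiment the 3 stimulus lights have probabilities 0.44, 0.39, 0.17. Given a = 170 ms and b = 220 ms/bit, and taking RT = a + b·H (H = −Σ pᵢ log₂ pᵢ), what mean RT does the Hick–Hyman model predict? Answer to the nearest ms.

497 ms

Entropy contributions −pᵢ log₂ pᵢ: 0.5211, 0.5298, 0.4346; sum H = 1.4855 bits.
RT = a + bH = 170 + 220·1.4855 = 496.82 ms.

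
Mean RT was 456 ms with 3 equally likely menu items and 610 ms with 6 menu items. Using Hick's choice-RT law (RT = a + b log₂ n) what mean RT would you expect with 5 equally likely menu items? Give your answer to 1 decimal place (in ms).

Solve the two-equation system in a and b:
  b = (610 − 456) / (log₂ 6 − log₂ 3) = 154 / (2.5850 − 1.5850) = 154.000 ms/bit
  a = 456 − 154.000 × 1.5850 = 211.916 ms
Then RT(5) = 211.916 + 154.000 × log₂ 5 = 211.916 + 154.000 × 2.3219 ≈ 569.493 ms.

569.5 ms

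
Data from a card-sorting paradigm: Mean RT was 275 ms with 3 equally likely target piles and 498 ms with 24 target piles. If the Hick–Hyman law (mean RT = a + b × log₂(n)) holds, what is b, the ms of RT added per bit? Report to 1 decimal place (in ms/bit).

b = (RT₂ − RT₁)/(log₂ n₂ − log₂ n₁) = (498 − 275)/(4.5850 − 1.5850) = 74.333 ms/bit.

74.3 ms/bit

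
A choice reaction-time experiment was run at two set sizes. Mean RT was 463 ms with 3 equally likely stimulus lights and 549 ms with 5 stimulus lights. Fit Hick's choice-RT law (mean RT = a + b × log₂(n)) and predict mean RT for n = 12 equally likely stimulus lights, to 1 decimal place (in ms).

696.4 ms

RT is linear in log₂ n, so two points fix the line:
  b = (549 − 463) / (log₂ 5 − log₂ 3) = 86 / (2.3219 − 1.5850) = 116.695 ms/bit
  a = 463 − 116.695 × 1.5850 = 278.043 ms
Then RT(12) = 278.043 + 116.695 × log₂ 12 = 278.043 + 116.695 × 3.5850 ≈ 696.389 ms.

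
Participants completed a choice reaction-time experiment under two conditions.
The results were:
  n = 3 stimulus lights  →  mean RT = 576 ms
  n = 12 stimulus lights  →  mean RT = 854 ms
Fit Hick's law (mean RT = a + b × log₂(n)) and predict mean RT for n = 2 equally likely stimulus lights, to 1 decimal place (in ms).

494.7 ms

Fit slope and intercept:
  b = (854 − 576) / (log₂ 12 − log₂ 3) = 278 / (3.5850 − 1.5850) = 139.000 ms/bit
  a = 576 − 139.000 × 1.5850 = 355.690 ms
Then RT(2) = 355.690 + 139.000 × log₂ 2 = 355.690 + 139.000 × 1 ≈ 494.690 ms.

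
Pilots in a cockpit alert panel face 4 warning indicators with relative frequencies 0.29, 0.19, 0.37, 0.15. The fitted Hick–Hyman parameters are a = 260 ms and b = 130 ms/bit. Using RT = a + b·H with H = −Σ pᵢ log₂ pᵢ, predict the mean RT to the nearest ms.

509 ms

Entropy contributions −pᵢ log₂ pᵢ: 0.5179, 0.4552, 0.5307, 0.4105; sum H = 1.9144 bits.
RT = a + bH = 260 + 130·1.9144 = 508.87 ms.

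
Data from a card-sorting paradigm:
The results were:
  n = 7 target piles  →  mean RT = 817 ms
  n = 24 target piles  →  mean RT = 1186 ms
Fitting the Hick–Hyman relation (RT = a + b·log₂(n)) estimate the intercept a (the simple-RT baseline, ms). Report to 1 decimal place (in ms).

234.2 ms

The slope on a log₂ axis is (1186 − 817) / (4.5850 − 2.8074) = 207.582 ms/bit.
Intercept: a = 817 − 207.582·log₂(7) = 234.243 ms.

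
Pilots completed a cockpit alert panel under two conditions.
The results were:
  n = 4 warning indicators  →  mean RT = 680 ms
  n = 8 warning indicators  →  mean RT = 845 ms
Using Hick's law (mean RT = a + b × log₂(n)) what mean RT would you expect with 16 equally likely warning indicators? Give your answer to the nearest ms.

Fit slope and intercept:
  b = (845 − 680) / (log₂ 8 − log₂ 4) = 165 / (3 − 2) = 165 ms/bit
  a = 680 − 165 × 2 = 350 ms
Then RT(16) = 350 + 165 × log₂ 16 = 350 + 165 × 4 ≈ 1010.000 ms.

1010 ms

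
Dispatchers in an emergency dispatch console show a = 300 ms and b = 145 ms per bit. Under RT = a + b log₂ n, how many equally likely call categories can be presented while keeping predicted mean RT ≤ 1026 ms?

32

Information budget: (1026 − 300)/145 = 5.0069 bits, so n ≤ 2^5.0069 = 32.153 → at most 32.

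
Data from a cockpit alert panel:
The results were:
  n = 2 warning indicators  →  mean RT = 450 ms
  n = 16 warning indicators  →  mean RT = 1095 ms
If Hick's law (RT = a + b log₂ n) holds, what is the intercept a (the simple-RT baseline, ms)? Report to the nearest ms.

235 ms

b = (RT₂ − RT₁)/(log₂ n₂ − log₂ n₁) = (1095 − 450)/(4 − 1) = 215 ms/bit.
Intercept: a = 450 − 215·log₂(2) = 235.000 ms.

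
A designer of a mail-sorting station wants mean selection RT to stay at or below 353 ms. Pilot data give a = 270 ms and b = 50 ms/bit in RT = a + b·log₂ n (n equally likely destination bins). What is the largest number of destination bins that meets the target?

3

Set 270 + 50·log₂ n ≤ 353 → log₂ n ≤ (353 − 270)/50 = 1.6600.
So n ≤ 2^1.6600 = 3.160; the largest integer n is 3.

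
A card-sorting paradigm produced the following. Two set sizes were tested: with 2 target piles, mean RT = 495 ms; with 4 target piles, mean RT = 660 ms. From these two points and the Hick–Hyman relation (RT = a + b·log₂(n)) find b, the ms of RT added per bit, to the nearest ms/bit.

165 ms/bit

b = (RT₂ − RT₁)/(log₂ n₂ − log₂ n₁) = (660 − 495)/(2 − 1) = 165 ms/bit.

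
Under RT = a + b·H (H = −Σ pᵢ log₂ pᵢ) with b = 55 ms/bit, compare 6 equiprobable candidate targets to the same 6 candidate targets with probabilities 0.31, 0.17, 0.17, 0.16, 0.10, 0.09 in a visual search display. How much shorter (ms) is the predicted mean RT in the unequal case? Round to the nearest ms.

7 ms

The RT saving is b·ΔH. Equiprobable H₀ = log₂(6) = 2.5850 bits; with the given probabilities H = 2.4608 bits.
b·(H₀ − H) = 55 × (2.5850 − 2.4608) = 6.83 ms.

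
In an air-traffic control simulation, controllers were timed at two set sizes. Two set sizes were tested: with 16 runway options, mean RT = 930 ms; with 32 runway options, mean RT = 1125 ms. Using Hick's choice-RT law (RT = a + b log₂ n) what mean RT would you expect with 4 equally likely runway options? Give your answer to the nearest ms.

With log₂ n on the abscissa the relation is linear; from the two conditions:
  b = (1125 − 930) / (log₂ 32 − log₂ 16) = 195 / (5 − 4) = 195 ms/bit
  a = 930 − 195 × 4 = 150 ms
Then RT(4) = 150 + 195 × log₂ 4 = 150 + 195 × 2 ≈ 540.000 ms.

540 ms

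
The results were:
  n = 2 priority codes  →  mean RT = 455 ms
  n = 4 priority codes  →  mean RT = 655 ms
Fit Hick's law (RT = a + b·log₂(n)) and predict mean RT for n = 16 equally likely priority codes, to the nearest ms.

1055 ms

With log₂ n on the abscissa the relation is linear; from the two conditions:
  b = (655 − 455) / (log₂ 4 − log₂ 2) = 200 / (2 − 1) = 200 ms/bit
  a = 455 − 200 × 1 = 255 ms
Then RT(16) = 255 + 200 × log₂ 16 = 255 + 200 × 4 ≈ 1055.000 ms.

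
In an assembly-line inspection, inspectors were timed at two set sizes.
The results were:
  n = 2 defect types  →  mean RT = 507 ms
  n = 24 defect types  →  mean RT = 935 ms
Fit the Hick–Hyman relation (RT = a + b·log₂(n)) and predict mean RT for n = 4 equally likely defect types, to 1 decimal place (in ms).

Fit slope and intercept:
  b = (935 − 507) / (log₂ 24 − log₂ 2) = 428 / (4.5850 − 1) = 119.388 ms/bit
  a = 507 − 119.388 × 1 = 387.612 ms
Then RT(4) = 387.612 + 119.388 × log₂ 4 = 387.612 + 119.388 × 2 ≈ 626.388 ms.

626.4 ms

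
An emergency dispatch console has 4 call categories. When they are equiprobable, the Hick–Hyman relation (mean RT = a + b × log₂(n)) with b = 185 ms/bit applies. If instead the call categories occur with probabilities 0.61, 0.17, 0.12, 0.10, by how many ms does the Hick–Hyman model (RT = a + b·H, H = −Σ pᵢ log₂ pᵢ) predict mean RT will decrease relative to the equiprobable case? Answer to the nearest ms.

The RT saving is b·ΔH. Equiprobable H₀ = log₂(4) = 2.0000 bits; with the given probabilities H = 1.5688 bits.
b·(H₀ − H) = 185 × (2.0000 − 1.5688) = 79.76 ms.

80 ms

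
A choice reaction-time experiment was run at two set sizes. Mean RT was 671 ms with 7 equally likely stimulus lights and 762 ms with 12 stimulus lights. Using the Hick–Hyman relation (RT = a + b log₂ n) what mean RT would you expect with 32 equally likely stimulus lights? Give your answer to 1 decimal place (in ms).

Fit slope and intercept:
  b = (762 − 671) / (log₂ 12 − log₂ 7) = 91 / (3.5850 − 2.8074) = 117.026 ms/bit
  a = 671 − 117.026 × 2.8074 = 342.468 ms
Then RT(32) = 342.468 + 117.026 × log₂ 32 = 342.468 + 117.026 × 5 ≈ 927.596 ms.

927.6 ms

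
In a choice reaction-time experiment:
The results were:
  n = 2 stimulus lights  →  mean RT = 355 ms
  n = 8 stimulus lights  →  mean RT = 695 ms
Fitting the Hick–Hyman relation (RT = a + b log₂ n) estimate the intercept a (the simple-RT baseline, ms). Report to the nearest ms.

b = (RT₂ − RT₁)/(log₂ n₂ − log₂ n₁) = (695 − 355)/(3 − 1) = 170 ms/bit.
a = RT₁ − b·log₂ n₁ = 355 − 170 × 1 = 185.000 ms.

185 ms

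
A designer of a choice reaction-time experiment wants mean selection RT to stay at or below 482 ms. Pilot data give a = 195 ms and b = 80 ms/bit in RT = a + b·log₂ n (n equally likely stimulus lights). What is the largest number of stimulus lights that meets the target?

80·log₂ n ≤ 482 − 195 = 287, giving log₂ n ≤ 3.5875 and n ≤ 12.021. The largest whole number is 12.

12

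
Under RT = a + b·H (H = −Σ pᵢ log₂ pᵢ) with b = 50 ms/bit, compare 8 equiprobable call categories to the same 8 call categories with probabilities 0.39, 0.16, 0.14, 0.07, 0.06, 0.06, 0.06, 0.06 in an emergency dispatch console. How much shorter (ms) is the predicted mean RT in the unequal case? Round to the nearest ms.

Equiprobable entropy H₀ = log₂ 8 = 3.0000 bits.
Skewed entropy H = −Σ pᵢ log₂ pᵢ = 2.5926 bits.
ΔRT = b·(H₀ − H) = 50 × 0.4074 = 20.37 ms.

20 ms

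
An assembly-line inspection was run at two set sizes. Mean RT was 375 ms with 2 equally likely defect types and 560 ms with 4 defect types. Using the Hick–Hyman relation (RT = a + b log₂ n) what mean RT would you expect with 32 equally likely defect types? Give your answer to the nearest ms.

RT is linear in log₂ n, so two points fix the line:
  b = (560 − 375) / (log₂ 4 − log₂ 2) = 185 / (2 − 1) = 185 ms/bit
  a = 375 − 185 × 1 = 190 ms
Then RT(32) = 190 + 185 × log₂ 32 = 190 + 185 × 5 ≈ 1115.000 ms.

1115 ms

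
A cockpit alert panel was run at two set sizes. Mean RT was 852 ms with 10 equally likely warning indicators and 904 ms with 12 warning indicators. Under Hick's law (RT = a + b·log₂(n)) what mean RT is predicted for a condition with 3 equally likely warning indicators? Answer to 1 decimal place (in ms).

508.6 ms

RT is linear in log₂ n, so two points fix the line:
  b = (904 − 852) / (log₂ 12 − log₂ 10) = 52 / (3.5850 − 3.3219) = 197.693 ms/bit
  a = 852 − 197.693 × 3.3219 = 195.279 ms
Then RT(3) = 195.279 + 197.693 × log₂ 3 = 195.279 + 197.693 × 1.5850 ≈ 508.614 ms.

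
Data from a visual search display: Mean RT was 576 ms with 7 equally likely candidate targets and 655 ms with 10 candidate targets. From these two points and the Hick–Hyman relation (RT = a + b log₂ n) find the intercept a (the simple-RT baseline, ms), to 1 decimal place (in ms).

145.0 ms

The slope on a log₂ axis is (655 − 576) / (3.3219 − 2.8074) = 153.525 ms/bit.
Intercept: a = 576 − 153.525·log₂(7) = 145.000 ms.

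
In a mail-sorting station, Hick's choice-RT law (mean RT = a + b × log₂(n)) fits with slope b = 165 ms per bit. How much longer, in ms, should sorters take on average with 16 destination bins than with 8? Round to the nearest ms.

165 ms

The intercept a cancels: ΔRT = b·(log₂ n₂ − log₂ n₁) = b·log₂(n₂/n₁).
log₂(16) − log₂(8) = log₂(16/8) = log₂(2) = 1.
ΔRT = 165 × 1.0000 = 165.000 ms.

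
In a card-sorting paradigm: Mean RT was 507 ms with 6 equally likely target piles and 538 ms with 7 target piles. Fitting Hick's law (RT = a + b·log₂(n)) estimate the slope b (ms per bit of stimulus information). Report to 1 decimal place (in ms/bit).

139.4 ms/bit

Slope: b = (538 − 507) / (log₂ 7 − log₂ 6) = 31/0.2224 = 139.393 ms/bit.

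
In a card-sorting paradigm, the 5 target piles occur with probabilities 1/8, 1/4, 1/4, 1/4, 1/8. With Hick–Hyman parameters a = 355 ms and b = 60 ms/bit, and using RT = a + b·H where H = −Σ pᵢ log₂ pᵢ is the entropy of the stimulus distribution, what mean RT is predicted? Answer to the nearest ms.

H = −Σ pᵢ log₂ pᵢ = 0.125·3 + 0.25·2 + 0.25·2 + 0.25·2 + 0.125·3 = 2.250 bits.
RT = 355 + 60 × 2.250 = 490.00 ms.

490 ms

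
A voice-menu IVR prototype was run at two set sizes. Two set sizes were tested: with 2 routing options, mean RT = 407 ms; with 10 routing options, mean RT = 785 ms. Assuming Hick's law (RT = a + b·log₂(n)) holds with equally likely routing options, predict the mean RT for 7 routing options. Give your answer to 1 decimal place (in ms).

701.2 ms

RT is linear in log₂ n, so two points fix the line:
  b = (785 − 407) / (log₂ 10 − log₂ 2) = 378 / (3.3219 − 1) = 162.796 ms/bit
  a = 407 − 162.796 × 1 = 244.204 ms
Then RT(7) = 244.204 + 162.796 × log₂ 7 = 244.204 + 162.796 × 2.8074 ≈ 701.230 ms.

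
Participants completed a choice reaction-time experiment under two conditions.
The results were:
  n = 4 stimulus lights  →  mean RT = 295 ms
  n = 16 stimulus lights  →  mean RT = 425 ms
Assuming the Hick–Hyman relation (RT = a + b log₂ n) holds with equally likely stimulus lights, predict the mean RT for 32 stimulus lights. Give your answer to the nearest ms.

RT is linear in log₂ n, so two points fix the line:
  b = (425 − 295) / (log₂ 16 − log₂ 4) = 130 / (4 − 2) = 65 ms/bit
  a = 295 − 65 × 2 = 165 ms
Then RT(32) = 165 + 65 × log₂ 32 = 165 + 65 × 5 ≈ 490.000 ms.

490 ms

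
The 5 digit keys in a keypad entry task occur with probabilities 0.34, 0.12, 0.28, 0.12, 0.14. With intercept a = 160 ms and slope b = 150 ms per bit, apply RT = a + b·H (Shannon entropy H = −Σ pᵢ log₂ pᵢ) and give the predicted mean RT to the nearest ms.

486 ms

H = 0.34·log₂(1/0.34) + 0.12·log₂(1/0.12) + 0.28·log₂(1/0.28) + 0.12·log₂(1/0.12) + 0.14·log₂(1/0.14) = 2.1746 bits.
RT = 160 + 150 × 2.1746 = 486.20 ms.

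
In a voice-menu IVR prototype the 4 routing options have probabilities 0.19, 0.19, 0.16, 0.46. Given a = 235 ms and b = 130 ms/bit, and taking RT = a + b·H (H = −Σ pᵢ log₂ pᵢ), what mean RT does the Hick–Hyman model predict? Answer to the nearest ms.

475 ms

Entropy contributions −pᵢ log₂ pᵢ: 0.4552, 0.4552, 0.4230, 0.5153; sum H = 1.8488 bits.
RT = a + bH = 235 + 130·1.8488 = 475.34 ms.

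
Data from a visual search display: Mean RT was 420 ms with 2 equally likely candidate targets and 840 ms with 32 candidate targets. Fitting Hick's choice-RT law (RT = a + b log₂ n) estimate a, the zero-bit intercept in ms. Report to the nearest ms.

315 ms

b = (RT₂ − RT₁)/(log₂ n₂ − log₂ n₁) = (840 − 420)/(5 − 1) = 105 ms/bit.
a = RT₁ − b·log₂ n₁ = 420 − 105 × 1 = 315.000 ms.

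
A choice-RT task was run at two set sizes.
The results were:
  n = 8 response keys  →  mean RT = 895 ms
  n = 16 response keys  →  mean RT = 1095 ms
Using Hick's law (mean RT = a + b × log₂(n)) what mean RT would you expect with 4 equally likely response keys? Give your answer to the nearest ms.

With log₂ n on the abscissa the relation is linear; from the two conditions:
  b = (1095 − 895) / (log₂ 16 − log₂ 8) = 200 / (4 − 3) = 200 ms/bit
  a = 895 − 200 × 3 = 295 ms
Then RT(4) = 295 + 200 × log₂ 4 = 295 + 200 × 2 ≈ 695.000 ms.

695 ms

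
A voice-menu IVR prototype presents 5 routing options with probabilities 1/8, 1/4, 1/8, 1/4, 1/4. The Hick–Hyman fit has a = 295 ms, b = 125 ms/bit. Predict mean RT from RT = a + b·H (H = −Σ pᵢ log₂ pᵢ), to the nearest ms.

576 ms

H = −Σ pᵢ log₂ pᵢ = 0.125·3 + 0.25·2 + 0.125·3 + 0.25·2 + 0.25·2 = 2.250 bits.
RT = 295 + 125 × 2.250 = 576.25 ms.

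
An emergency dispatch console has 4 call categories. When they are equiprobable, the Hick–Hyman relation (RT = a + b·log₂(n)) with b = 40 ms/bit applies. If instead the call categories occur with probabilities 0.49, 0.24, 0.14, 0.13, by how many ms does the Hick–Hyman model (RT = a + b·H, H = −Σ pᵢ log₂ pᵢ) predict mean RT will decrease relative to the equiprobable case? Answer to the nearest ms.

9 ms

Equiprobable entropy H₀ = log₂ 4 = 2.0000 bits.
Skewed entropy H = −Σ pᵢ log₂ pᵢ = 1.7782 bits.
ΔRT = b·(H₀ − H) = 40 × 0.2218 = 8.87 ms.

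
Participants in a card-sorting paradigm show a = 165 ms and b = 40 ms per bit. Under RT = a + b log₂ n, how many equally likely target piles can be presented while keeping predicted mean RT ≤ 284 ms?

7

Information budget: (284 − 165)/40 = 2.9750 bits, so n ≤ 2^2.9750 = 7.863 → at most 7.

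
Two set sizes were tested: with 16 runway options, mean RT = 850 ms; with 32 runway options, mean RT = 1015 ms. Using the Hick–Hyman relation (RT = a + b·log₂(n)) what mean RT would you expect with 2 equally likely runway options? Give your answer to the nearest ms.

RT is linear in log₂ n, so two points fix the line:
  b = (1015 − 850) / (log₂ 32 − log₂ 16) = 165 / (5 − 4) = 165 ms/bit
  a = 850 − 165 × 4 = 190 ms
Then RT(2) = 190 + 165 × log₂ 2 = 190 + 165 × 1 ≈ 355.000 ms.

355 ms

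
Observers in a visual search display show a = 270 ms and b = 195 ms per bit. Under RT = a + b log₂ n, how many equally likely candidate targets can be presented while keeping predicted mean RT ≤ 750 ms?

5

195·log₂ n ≤ 750 − 270 = 480, giving log₂ n ≤ 2.4615 and n ≤ 5.508. The largest whole number is 5.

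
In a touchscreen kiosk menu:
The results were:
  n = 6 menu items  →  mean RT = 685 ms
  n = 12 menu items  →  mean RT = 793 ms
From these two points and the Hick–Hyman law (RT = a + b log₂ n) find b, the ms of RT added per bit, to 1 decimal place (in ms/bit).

108.0 ms/bit

The slope on a log₂ axis is (793 − 685) / (3.5850 − 2.5850) = 108.000 ms/bit.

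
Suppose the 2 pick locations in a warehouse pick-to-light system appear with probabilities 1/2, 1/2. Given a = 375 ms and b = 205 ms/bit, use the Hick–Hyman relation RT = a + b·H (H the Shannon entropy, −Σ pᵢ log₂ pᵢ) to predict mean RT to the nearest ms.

580 ms

Each term −pᵢ log₂ pᵢ: 0.5·1 + 0.5·1; summed, H = 1.000 bits.
Mean RT = a + bH = 375 + 205·1.000 = 580.00 ms.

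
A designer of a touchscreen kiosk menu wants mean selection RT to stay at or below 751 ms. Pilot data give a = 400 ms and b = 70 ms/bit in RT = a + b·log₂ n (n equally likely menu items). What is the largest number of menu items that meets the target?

Information budget: (751 − 400)/70 = 5.0143 bits, so n ≤ 2^5.0143 = 32.318 → at most 32.

32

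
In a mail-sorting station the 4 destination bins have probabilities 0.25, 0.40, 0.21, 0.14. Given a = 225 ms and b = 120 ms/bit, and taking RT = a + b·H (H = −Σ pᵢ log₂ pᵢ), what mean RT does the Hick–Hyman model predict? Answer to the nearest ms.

Entropy contributions −pᵢ log₂ pᵢ: 0.5000, 0.5288, 0.4728, 0.3971; sum H = 1.8987 bits.
RT = a + bH = 225 + 120·1.8987 = 452.84 ms.

453 ms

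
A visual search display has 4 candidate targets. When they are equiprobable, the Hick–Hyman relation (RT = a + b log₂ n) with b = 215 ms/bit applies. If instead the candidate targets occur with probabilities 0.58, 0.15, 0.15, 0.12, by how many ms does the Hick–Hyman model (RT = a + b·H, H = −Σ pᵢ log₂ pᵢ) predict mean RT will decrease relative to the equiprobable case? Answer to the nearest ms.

The RT saving is b·ΔH. Equiprobable H₀ = log₂(4) = 2.0000 bits; with the given probabilities H = 1.6440 bits.
b·(H₀ − H) = 215 × (2.0000 − 1.6440) = 76.55 ms.

77 ms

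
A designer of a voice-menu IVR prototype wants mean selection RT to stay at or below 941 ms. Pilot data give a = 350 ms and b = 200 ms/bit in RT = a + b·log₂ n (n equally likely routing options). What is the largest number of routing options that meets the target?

7

Set 350 + 200·log₂ n ≤ 941 → log₂ n ≤ (941 − 350)/200 = 2.9550.
So n ≤ 2^2.9550 = 7.754; the largest integer n is 7.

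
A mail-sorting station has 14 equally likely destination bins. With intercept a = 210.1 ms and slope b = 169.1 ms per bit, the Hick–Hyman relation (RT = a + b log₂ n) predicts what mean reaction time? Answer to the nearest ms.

854 ms

log₂(14) = 3.8074 bits, so RT = 210.1 + 169.1 × 3.8074 ≈ 853.924 ms.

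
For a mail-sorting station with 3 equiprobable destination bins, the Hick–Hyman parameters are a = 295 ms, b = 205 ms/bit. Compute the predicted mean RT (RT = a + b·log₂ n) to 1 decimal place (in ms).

619.9 ms

log₂(3) = 1.5850 bits, so RT = 295 + 205 × 1.5850 ≈ 619.917 ms.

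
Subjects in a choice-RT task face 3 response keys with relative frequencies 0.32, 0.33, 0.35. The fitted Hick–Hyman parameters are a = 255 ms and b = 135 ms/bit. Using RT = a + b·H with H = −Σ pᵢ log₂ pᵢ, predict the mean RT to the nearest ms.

469 ms

H = 0.32·log₂(1/0.32) + 0.33·log₂(1/0.33) + 0.35·log₂(1/0.35) = 1.5840 bits.
RT = 255 + 135 × 1.5840 = 468.83 ms.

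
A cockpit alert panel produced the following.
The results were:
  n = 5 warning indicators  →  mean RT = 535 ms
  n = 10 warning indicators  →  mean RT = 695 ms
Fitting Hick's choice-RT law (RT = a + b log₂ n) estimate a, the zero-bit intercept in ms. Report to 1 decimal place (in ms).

163.5 ms

The slope on a log₂ axis is (695 − 535) / (3.3219 − 2.3219) = 160.000 ms/bit.
a = RT₁ − b·log₂ n₁ = 535 − 160.000 × 2.3219 = 163.492 ms.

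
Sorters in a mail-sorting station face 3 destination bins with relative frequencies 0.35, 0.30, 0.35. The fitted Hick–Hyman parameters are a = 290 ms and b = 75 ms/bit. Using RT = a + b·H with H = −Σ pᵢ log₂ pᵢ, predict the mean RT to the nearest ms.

Entropy contributions −pᵢ log₂ pᵢ: 0.5301, 0.5211, 0.5301; sum H = 1.5813 bits.
RT = a + bH = 290 + 75·1.5813 = 408.60 ms.

409 ms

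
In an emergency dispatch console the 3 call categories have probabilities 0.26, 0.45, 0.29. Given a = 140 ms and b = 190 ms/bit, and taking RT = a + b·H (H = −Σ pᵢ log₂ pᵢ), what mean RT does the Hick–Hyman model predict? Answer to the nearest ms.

H = 0.26·log₂(1/0.26) + 0.45·log₂(1/0.45) + 0.29·log₂(1/0.29) = 1.5416 bits.
RT = 140 + 190 × 1.5416 = 432.90 ms.

433 ms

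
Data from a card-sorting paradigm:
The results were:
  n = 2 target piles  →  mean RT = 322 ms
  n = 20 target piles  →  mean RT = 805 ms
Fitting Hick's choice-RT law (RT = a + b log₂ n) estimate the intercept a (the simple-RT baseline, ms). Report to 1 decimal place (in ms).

176.6 ms

The slope on a log₂ axis is (805 − 322) / (4.3219 − 1) = 145.397 ms/bit.
Intercept: a = 322 − 145.397·log₂(2) = 176.603 ms.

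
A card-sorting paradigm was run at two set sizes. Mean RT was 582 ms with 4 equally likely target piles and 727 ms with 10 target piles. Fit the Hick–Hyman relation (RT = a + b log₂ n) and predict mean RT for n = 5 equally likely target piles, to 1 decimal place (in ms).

RT is linear in log₂ n, so two points fix the line:
  b = (727 − 582) / (log₂ 10 − log₂ 4) = 145 / (3.3219 − 2) = 109.688 ms/bit
  a = 582 − 109.688 × 2 = 362.623 ms
Then RT(5) = 362.623 + 109.688 × log₂ 5 = 362.623 + 109.688 × 2.3219 ≈ 617.312 ms.

617.3 ms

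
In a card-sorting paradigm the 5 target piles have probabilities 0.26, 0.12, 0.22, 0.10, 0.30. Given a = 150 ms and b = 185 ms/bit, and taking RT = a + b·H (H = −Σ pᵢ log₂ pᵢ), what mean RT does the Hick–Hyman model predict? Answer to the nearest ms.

558 ms

Entropy contributions −pᵢ log₂ pᵢ: 0.5053, 0.3671, 0.4806, 0.3322, 0.5211; sum H = 2.2062 bits.
RT = a + bH = 150 + 185·2.2062 = 558.15 ms.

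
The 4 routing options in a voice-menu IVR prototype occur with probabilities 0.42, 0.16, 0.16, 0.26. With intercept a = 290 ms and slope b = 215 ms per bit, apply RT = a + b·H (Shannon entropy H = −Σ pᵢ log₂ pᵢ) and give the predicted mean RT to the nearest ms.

H = 0.42·log₂(1/0.42) + 0.16·log₂(1/0.16) + 0.16·log₂(1/0.16) + 0.26·log₂(1/0.26) = 1.8770 bits.
RT = 290 + 215 × 1.8770 = 693.55 ms.

694 ms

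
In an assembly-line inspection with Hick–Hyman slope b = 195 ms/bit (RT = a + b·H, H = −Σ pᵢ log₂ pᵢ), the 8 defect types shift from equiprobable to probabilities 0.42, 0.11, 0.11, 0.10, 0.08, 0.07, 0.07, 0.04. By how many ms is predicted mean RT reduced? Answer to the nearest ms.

83 ms

Equiprobable entropy H₀ = log₂ 8 = 3.0000 bits.
Skewed entropy H = −Σ pᵢ log₂ pᵢ = 2.5728 bits.
ΔRT = b·(H₀ − H) = 195 × 0.4272 = 83.31 ms.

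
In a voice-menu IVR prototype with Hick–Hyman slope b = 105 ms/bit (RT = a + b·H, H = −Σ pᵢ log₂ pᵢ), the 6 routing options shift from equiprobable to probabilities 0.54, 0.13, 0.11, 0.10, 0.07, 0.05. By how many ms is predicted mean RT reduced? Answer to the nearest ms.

58 ms

The RT saving is b·ΔH. Equiprobable H₀ = log₂(6) = 2.5850 bits; with the given probabilities H = 2.0298 bits.
b·(H₀ − H) = 105 × (2.5850 − 2.0298) = 58.29 ms.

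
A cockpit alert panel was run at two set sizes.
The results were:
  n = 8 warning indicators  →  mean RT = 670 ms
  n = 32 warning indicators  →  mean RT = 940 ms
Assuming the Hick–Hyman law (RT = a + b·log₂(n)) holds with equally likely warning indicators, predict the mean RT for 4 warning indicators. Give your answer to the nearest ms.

RT is linear in log₂ n, so two points fix the line:
  b = (940 − 670) / (log₂ 32 − log₂ 8) = 270 / (5 − 3) = 135 ms/bit
  a = 670 − 135 × 3 = 265 ms
Then RT(4) = 265 + 135 × log₂ 4 = 265 + 135 × 2 ≈ 535.000 ms.

535 ms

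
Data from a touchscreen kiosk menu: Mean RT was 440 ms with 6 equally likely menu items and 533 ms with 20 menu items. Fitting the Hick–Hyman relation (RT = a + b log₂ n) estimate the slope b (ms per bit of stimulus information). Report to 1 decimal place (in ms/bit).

Slope: b = (533 − 440) / (log₂ 20 − log₂ 6) = 93/1.7370 = 53.542 ms/bit.

53.5 ms/bit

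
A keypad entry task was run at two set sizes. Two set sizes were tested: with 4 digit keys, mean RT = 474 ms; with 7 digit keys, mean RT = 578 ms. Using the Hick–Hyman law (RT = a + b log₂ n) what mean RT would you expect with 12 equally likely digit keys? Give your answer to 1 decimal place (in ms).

678.2 ms

Solve the two-equation system in a and b:
  b = (578 − 474) / (log₂ 7 − log₂ 4) = 104 / (2.8074 − 2) = 128.816 ms/bit
  a = 474 − 128.816 × 2 = 216.369 ms
Then RT(12) = 216.369 + 128.816 × log₂ 12 = 216.369 + 128.816 × 3.5850 ≈ 678.168 ms.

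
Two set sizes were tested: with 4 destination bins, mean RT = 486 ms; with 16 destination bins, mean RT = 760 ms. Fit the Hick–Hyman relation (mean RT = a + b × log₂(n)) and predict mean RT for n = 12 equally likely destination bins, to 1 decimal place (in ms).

703.1 ms

Fit slope and intercept:
  b = (760 − 486) / (log₂ 16 − log₂ 4) = 274 / (4 − 2) = 137.000 ms/bit
  a = 486 − 137.000 × 2 = 212.000 ms
Then RT(12) = 212.000 + 137.000 × log₂ 12 = 212.000 + 137.000 × 3.5850 ≈ 703.140 ms.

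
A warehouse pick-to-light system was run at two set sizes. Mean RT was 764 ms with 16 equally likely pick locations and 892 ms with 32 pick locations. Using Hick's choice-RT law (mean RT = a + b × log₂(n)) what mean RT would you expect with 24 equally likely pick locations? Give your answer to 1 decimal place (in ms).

838.9 ms

With log₂ n on the abscissa the relation is linear; from the two conditions:
  b = (892 − 764) / (log₂ 32 − log₂ 16) = 128 / (5 − 4) = 128.000 ms/bit
  a = 764 − 128.000 × 4 = 252.000 ms
Then RT(24) = 252.000 + 128.000 × log₂ 24 = 252.000 + 128.000 × 4.5850 ≈ 838.875 ms.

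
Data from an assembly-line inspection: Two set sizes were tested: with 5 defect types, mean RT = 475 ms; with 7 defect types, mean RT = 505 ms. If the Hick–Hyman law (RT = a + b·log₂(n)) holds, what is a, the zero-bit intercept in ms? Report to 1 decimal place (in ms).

331.5 ms

The slope on a log₂ axis is (505 − 475) / (2.8074 − 2.3219) = 61.801 ms/bit.
Intercept: a = 475 − 61.801·log₂(5) = 331.502 ms.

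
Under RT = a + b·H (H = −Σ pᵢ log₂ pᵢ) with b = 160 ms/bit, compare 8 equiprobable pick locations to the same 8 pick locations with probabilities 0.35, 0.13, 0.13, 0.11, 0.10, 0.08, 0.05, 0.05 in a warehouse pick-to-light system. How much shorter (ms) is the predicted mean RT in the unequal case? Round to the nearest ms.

48 ms

Equiprobable entropy H₀ = log₂ 8 = 3.0000 bits.
Skewed entropy H = −Σ pᵢ log₂ pᵢ = 2.7016 bits.
ΔRT = b·(H₀ − H) = 160 × 0.2984 = 47.75 ms.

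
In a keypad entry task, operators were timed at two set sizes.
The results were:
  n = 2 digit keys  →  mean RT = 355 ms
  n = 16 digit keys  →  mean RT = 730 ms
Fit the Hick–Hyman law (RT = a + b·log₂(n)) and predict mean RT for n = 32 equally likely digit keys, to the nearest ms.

RT is linear in log₂ n, so two points fix the line:
  b = (730 − 355) / (log₂ 16 − log₂ 2) = 375 / (4 − 1) = 125 ms/bit
  a = 355 − 125 × 1 = 230 ms
Then RT(32) = 230 + 125 × log₂ 32 = 230 + 125 × 5 ≈ 855.000 ms.

855 ms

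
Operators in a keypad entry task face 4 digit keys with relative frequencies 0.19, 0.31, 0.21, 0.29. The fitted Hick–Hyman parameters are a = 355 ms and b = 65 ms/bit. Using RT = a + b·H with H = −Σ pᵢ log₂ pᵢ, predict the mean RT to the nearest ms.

483 ms

Entropy contributions −pᵢ log₂ pᵢ: 0.4552, 0.5238, 0.4728, 0.5179; sum H = 1.9697 bits.
RT = a + bH = 355 + 65·1.9697 = 483.03 ms.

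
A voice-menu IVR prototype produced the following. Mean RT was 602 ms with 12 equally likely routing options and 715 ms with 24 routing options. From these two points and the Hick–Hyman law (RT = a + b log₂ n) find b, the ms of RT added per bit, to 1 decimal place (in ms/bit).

Slope: b = (715 − 602) / (log₂ 24 − log₂ 12) = 113/1.0000 = 113.000 ms/bit.

113.0 ms/bit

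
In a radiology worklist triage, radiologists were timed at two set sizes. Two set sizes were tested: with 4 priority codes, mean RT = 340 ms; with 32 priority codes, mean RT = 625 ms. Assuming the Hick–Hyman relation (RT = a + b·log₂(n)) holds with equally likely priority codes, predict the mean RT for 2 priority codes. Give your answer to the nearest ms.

RT is linear in log₂ n, so two points fix the line:
  b = (625 − 340) / (log₂ 32 − log₂ 4) = 285 / (5 − 2) = 95 ms/bit
  a = 340 − 95 × 2 = 150 ms
Then RT(2) = 150 + 95 × log₂ 2 = 150 + 95 × 1 ≈ 245.000 ms.

245 ms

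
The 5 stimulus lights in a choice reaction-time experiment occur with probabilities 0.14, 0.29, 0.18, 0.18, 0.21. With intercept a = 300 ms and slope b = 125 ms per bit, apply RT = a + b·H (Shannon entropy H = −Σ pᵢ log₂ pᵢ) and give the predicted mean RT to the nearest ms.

585 ms

H = 0.14·log₂(1/0.14) + 0.29·log₂(1/0.29) + 0.18·log₂(1/0.18) + 0.18·log₂(1/0.18) + 0.21·log₂(1/0.21) = 2.2785 bits.
RT = 300 + 125 × 2.2785 = 584.81 ms.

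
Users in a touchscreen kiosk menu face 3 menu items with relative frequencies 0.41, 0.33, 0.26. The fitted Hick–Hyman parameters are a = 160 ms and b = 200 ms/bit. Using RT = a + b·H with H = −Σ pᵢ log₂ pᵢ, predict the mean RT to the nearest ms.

472 ms

H = 0.41·log₂(1/0.41) + 0.33·log₂(1/0.33) + 0.26·log₂(1/0.26) = 1.5605 bits.
RT = 160 + 200 × 1.5605 = 472.10 ms.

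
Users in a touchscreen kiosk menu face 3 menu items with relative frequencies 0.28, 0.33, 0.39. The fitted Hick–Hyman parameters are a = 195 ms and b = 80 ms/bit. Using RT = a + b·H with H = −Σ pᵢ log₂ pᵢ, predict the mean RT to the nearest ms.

321 ms

H = 0.28·log₂(1/0.28) + 0.33·log₂(1/0.33) + 0.39·log₂(1/0.39) = 1.5718 bits.
RT = 195 + 80 × 1.5718 = 320.75 ms.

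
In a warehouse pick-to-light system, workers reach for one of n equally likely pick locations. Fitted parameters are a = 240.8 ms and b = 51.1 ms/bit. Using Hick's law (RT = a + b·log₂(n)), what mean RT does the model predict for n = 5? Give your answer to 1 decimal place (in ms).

359.5 ms

log₂(5) = 2.3219 bits, so RT = 240.8 + 51.1 × 2.3219 ≈ 359.451 ms.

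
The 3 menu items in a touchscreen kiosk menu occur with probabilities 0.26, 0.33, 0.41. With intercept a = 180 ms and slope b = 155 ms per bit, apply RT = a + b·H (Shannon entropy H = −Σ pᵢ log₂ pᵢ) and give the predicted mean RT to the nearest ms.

Entropy contributions −pᵢ log₂ pᵢ: 0.5053, 0.5278, 0.5274; sum H = 1.5605 bits.
RT = a + bH = 180 + 155·1.5605 = 421.88 ms.

422 ms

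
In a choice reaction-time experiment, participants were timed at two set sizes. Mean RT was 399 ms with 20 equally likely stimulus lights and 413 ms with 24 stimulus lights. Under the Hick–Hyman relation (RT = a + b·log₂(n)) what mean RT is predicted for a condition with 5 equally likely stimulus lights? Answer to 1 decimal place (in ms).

With log₂ n on the abscissa the relation is linear; from the two conditions:
  b = (413 − 399) / (log₂ 24 − log₂ 20) = 14 / (4.5850 − 4.3219) = 53.225 ms/bit
  a = 399 − 53.225 × 4.3219 = 168.965 ms
Then RT(5) = 168.965 + 53.225 × log₂ 5 = 168.965 + 53.225 × 2.3219 ≈ 292.550 ms.

292.6 ms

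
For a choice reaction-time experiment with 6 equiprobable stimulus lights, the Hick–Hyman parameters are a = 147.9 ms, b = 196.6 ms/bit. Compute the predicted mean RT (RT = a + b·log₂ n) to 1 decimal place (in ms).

656.1 ms

log₂(6) = 2.5850 bits, so RT = 147.9 + 196.6 × 2.5850 ≈ 656.104 ms.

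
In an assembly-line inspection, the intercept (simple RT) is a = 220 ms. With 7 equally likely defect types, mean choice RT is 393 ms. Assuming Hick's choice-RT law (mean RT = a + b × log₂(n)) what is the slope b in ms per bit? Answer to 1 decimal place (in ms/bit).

b = (393 − 220) / log₂(7) = 173 / 2.8074 = 61.624 ms/bit.

61.6 ms/bit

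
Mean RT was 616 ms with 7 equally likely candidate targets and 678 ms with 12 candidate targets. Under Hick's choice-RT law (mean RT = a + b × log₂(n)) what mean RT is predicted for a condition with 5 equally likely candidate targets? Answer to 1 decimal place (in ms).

Solve the two-equation system in a and b:
  b = (678 − 616) / (log₂ 12 − log₂ 7) = 62 / (3.5850 − 2.8074) = 79.732 ms/bit
  a = 616 − 79.732 × 2.8074 = 392.165 ms
Then RT(5) = 392.165 + 79.732 × log₂ 5 = 392.165 + 79.732 × 2.3219 ≈ 577.296 ms.

577.3 ms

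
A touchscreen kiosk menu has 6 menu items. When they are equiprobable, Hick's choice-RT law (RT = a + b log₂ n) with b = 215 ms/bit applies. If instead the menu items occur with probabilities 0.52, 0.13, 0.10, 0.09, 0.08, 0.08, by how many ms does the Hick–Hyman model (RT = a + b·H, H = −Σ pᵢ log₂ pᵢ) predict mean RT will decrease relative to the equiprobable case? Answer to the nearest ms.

104 ms

Equiprobable entropy H₀ = log₂ 6 = 2.5850 bits.
Skewed entropy H = −Σ pᵢ log₂ pᵢ = 2.1011 bits.
ΔRT = b·(H₀ − H) = 215 × 0.4839 = 104.03 ms.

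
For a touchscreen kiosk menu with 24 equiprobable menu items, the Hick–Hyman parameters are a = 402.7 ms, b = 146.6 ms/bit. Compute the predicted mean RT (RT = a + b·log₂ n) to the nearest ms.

log₂(24) = 4.5850 bits, so RT = 402.7 + 146.6 × 4.5850 ≈ 1074.856 ms.

1075 ms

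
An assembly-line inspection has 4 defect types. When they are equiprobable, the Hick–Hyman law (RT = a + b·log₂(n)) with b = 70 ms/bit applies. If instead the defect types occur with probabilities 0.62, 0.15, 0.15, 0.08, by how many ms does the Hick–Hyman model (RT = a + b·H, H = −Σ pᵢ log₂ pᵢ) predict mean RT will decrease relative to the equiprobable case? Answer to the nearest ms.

32 ms

The RT saving is b·ΔH. Equiprobable H₀ = log₂(4) = 2.0000 bits; with the given probabilities H = 1.5402 bits.
b·(H₀ − H) = 70 × (2.0000 − 1.5402) = 32.19 ms.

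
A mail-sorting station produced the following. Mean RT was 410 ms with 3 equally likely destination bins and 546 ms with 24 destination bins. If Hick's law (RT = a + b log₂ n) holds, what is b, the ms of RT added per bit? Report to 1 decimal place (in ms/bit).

45.3 ms/bit

The slope on a log₂ axis is (546 − 410) / (4.5850 − 1.5850) = 45.333 ms/bit.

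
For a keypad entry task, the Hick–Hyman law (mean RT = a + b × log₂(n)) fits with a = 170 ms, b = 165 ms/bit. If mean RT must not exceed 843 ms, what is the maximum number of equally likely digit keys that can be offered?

165·log₂ n ≤ 843 − 170 = 673, giving log₂ n ≤ 4.0788 and n ≤ 16.898. The largest whole number is 16.

16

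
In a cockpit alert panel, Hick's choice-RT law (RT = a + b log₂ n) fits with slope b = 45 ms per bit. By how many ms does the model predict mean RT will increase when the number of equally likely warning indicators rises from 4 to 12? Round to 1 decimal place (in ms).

ΔRT = (a + b log₂ n₂) − (a + b log₂ n₁) = b·(log₂ n₂ − log₂ n₁).
log₂(12) − log₂(4) = 3.5850 − 2 = 1.5850.
ΔRT = 45 × 1.5850 = 71.323 ms.

71.3 ms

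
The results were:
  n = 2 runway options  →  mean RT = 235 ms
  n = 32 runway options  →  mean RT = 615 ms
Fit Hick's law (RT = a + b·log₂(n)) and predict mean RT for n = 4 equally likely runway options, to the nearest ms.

330 ms

RT is linear in log₂ n, so two points fix the line:
  b = (615 − 235) / (log₂ 32 − log₂ 2) = 380 / (5 − 1) = 95 ms/bit
  a = 235 − 95 × 1 = 140 ms
Then RT(4) = 140 + 95 × log₂ 4 = 140 + 95 × 2 ≈ 330.000 ms.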